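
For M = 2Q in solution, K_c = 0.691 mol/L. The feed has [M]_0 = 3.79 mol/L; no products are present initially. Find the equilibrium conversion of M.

Let X = conversion of M; extent ξ = 3.79·X mol/L.
Concentrations: [M] = 3.79 − 3.79X; [Q] = 7.58X.
K_c = [Q]^2 / ([M]).
Equating to 0.691 mol/L: the physical root is X = 0.192.

X = 0.192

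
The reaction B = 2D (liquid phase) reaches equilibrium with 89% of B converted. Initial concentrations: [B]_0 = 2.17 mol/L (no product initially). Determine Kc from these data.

Kc = 62.5 mol/L

Let X = conversion of B.
Concentrations: [B] = 2.17 − 2.17X; [D] = 4.34X.
At X = 0.89: [B] = 0.239, [D] = 3.86.
Kc = [D]^2 / ([B]) = 62.5 mol/L.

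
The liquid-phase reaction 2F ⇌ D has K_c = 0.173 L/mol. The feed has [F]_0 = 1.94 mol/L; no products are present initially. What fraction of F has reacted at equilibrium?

X = 0.315

Let X = conversion of F; extent ξ = 1.94X/2 mol/L.
Concentrations: [F] = 1.94 − 1.94X; [D] = 0.97X.
K_c = [D] / ([F]^2).
Solving K_c = 0.173 for X ∈ (0,1): X = 0.315.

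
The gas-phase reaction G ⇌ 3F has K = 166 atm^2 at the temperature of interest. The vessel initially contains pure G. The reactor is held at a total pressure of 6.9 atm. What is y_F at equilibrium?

Basis: 1 mol G initially; let X = conversion of G. Extent ξ = X.
Species balance: n_G = 1 − X; n_F = 3X.
n_T = Σnᵢ = 1 + 2X.
With p_i = (n_i/n_T)P, K = p_F^3 / (p_G).
Equating to 166 atm^2 and solving on 0 < X < 1: X = 0.626.
Then n_F = 1.88, n_T = 2.25, so y_F = 0.834.

y_F = 0.834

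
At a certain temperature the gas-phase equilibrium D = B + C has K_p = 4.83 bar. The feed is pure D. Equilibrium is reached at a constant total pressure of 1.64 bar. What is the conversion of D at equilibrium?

Take 1 mol D as basis and let X be its fractional conversion, so ξ = X.
Mole table: n_D = 1 − X; n_B = X; n_C = X.
n_T = Σnᵢ = 1 + X.
Mole fractions y_i = n_i/n_T; K_p = p_B p_C / (p_D) with p_i = y_i·P.
Equating to 4.83 bar and solving on 0 < X < 1: X = 0.864.

X = 0.864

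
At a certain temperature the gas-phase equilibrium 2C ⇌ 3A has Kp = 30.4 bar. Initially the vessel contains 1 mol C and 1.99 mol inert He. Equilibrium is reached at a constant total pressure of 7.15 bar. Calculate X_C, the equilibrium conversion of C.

Basis: 1 mol C initially; let X = conversion of C. Extent ξ = 0.5X.
At extent ξ: n_C = 1 − X; n_A = 1.5X; n_I = 1.99 (inert).
Summing: n_T = 2.99 + 0.5X.
With p_i = (n_i/n_T)P, Kp = p_A^3 / (p_C^2).
This yields a degree-3 equation in X; solving on (0,1), X = 0.709.

X = 0.709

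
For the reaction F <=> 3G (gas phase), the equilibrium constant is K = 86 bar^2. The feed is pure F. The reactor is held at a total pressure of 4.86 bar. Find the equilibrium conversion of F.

Basis: 1 mol F initially; let X = conversion of F. Extent ξ = X.
Mole table: n_F = 1 − X; n_G = 3X.
n_T = Σnᵢ = 1 + 2X.
y_i = n_i/n_T, p_i = y_i·P. K = p_G^3 / (p_F).
Equating to 86 bar^2 and solving on 0 < X < 1: X = 0.633.

X = 0.633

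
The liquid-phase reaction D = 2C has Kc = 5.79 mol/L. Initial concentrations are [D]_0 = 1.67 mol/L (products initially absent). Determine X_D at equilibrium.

Let X = conversion of D; extent ξ = 1.67·X mol/L.
Concentrations: [D] = 1.67 − 1.67X; [C] = 3.34X.
Kc = [C]^2 / ([D]).
Setting equal to 5.79 and solving for X on (0,1) gives X = 0.594.

X = 0.594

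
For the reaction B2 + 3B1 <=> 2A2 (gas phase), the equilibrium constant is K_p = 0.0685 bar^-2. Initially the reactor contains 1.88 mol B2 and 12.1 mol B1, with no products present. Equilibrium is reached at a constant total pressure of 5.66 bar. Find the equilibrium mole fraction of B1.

Basis: 1.88 mol B2 initially; let X = conversion of B2. Extent ξ = 1.88X.
Mole table: n_B2 = 1.88 − 1.88X; n_B1 = 12.1 − 5.64X; n_A2 = 3.76X.
Total moles n_T = 14 − 3.76X.
With p_i = (n_i/n_T)P, K_p = p_A2^2 / (p_B2 p_B1^3).
Setting this equal to 0.0685 bar^-2 and taking the physical root (0 < X < 1) gives X = 0.662.
Then n_B1 = 8.37, n_T = 11.5, so y_B1 = 0.728.

y_B1 = 0.728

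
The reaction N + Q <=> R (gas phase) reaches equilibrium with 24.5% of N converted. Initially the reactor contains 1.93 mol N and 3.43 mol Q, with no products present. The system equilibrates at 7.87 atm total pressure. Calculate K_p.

K_p = 0.0681 atm^-1

Basis: 1.93 mol N initially; let X = conversion of N. Extent ξ = 1.93X.
Species balance: n_N = 1.93 − 1.93X; n_Q = 3.43 − 1.93X; n_R = 1.93X.
n_T = Σnᵢ = 5.36 − 1.93X.
At X = 0.245: n_N = 1.46, n_Q = 2.96, n_R = 0.473, n_T = 4.89.
p_i = (n_i/n_T)·P. K_p = p_R / (p_N p_Q) = 0.0681 atm^-1.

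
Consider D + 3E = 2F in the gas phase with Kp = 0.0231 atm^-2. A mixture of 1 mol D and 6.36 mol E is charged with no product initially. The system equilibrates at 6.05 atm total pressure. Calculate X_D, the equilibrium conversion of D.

X = 0.525

Basis: 1 mol D initially; let X = conversion of D. Extent ξ = X.
Moles: n_D = 1 − X; n_E = 6.36 − 3X; n_F = 2X.
n_T = Σnᵢ = 7.36 − 2X.
y_i = n_i/n_T, p_i = y_i·P. Kp = p_F^2 / (p_D p_E^3).
This yields a degree-4 equation in X; solving on (0,1), X = 0.525.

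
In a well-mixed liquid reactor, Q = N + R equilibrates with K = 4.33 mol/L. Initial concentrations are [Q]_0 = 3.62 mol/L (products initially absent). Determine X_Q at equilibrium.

X = 0.648

Let X = conversion of Q; extent ξ = 3.62·X mol/L.
Concentrations: [Q] = 3.62 − 3.62X; [N] = 3.62X; [R] = 3.62X.
K = [N] [R] / ([Q]).
This equals 4.33 at X = 0.648 (the root in 0 < X < 1).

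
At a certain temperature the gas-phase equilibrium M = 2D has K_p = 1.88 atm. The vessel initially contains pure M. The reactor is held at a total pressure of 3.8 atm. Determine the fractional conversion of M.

X = 0.332

Take 1 mol M as basis and let X be its fractional conversion, so ξ = X.
Mole table: n_M = 1 − X; n_D = 2X.
n_T = Σnᵢ = 1 + X.
y_i = n_i/n_T, p_i = y_i·P. K_p = p_D^2 / (p_M).
Setting this equal to 1.88 atm and taking the physical root (0 < X < 1) gives X = 0.332.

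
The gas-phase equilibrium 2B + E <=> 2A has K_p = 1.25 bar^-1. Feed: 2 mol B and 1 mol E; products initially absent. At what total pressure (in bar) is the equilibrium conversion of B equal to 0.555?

P = 6.84 bar

Basis: 2 mol B initially; let X = conversion of B. Extent ξ = X.
Species balance: n_B = 2 − 2X; n_E = 1 − X; n_A = 2X.
n_T = Σnᵢ = 3 − X.
K_p = p_A^2 / (p_B^2 p_E) with p_i = (n_i/n_T)·P.
At X = 0.555: the mole-fraction product g(X) = Π y_i^ν_i = 8.546. Since K_p = g(X)·P^{-1}, P = (g/K_p)^(1/1) = (8.546/1.25)^(1/1) = 6.84 bar.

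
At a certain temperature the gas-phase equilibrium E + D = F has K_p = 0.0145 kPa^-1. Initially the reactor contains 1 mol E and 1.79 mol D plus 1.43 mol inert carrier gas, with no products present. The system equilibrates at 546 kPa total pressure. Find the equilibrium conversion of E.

Take 1 mol E as basis and let X be its fractional conversion, so ξ = X.
Mole table: n_E = 1 − X; n_D = 1.79 − X; n_F = X; n_I = 1.43 (inert).
n_T = Σnᵢ = 4.22 − X.
y_i = n_i/n_T, p_i = y_i·P. K_p = p_F / (p_E p_D).
Substituting and setting equal to 0.0145 kPa^-1 gives a polynomial in X; the root in (0,1) is X = 0.709.

X = 0.709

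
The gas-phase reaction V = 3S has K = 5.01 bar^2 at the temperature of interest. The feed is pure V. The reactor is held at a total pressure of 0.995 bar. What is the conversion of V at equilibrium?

X = 0.690

Basis: 1 mol V initially; let X = conversion of V. Extent ξ = X.
Moles: n_V = 1 − X; n_S = 3X.
Total moles n_T = 1 + 2X.
With p_i = (n_i/n_T)P, K = p_S^3 / (p_V).
Equating to 5.01 bar^2 and solving on 0 < X < 1: X = 0.690.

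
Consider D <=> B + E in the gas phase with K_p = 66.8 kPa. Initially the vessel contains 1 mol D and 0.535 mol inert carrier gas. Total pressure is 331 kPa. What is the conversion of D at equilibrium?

Basis: 1 mol D initially; let X = conversion of D. Extent ξ = X.
Species balance: n_D = 1 − X; n_B = X; n_E = X; n_I = 0.535 (inert).
Total moles n_T = 1.54 + X.
y_i = n_i/n_T, p_i = y_i·P. K_p = p_B p_E / (p_D).
Substituting and setting equal to 66.8 kPa gives a polynomial in X; the root in (0,1) is X = 0.465.

X = 0.465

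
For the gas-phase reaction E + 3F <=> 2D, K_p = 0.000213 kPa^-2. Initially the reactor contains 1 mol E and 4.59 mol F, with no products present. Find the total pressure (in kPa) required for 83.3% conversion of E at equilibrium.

P = 363 kPa

Basis: 1 mol E initially; let X = conversion of E. Extent ξ = X.
Moles: n_E = 1 − X; n_F = 4.59 − 3X; n_D = 2X.
Summing: n_T = 5.59 − 2X.
K_p = p_D^2 / (p_E p_F^3) with p_i = (n_i/n_T)·P.
At X = 0.833: the mole-fraction product g(X) = Π y_i^ν_i = 27.99. Since K_p = g(X)·P^{-2}, P = (g/K_p)^(1/2) = (27.99/0.000213)^(1/2) = 363 kPa.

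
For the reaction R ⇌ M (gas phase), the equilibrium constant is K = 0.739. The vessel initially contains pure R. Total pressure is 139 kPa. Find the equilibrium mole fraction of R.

Take 1 mol R as basis and let X be its fractional conversion, so ξ = X.
Species balance: n_R = 1 − X; n_M = X.
Since Δν = 0, n_T = 1 throughout.
Mole fractions y_i = n_i/n_T; K = p_M / (p_R) with p_i = y_i·P.
Substituting and setting equal to 0.739 gives a polynomial in X; the root in (0,1) is X = 0.425.
Then n_R = 0.575, n_T = 1, so y_R = 0.575.

y_R = 0.575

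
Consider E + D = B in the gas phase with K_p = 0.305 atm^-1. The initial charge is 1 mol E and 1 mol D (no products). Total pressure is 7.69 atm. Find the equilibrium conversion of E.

Let X = conversion of E (basis 1 mol E); extent of reaction ξ = X.
Moles: n_E = 1 − X; n_D = 1 − X; n_B = X.
Summing: n_T = 2 − X.
Mole fractions y_i = n_i/n_T; K_p = p_B / (p_E p_D) with p_i = y_i·P.
Setting this equal to 0.305 atm^-1 and taking the physical root (0 < X < 1) gives X = 0.453.

X = 0.453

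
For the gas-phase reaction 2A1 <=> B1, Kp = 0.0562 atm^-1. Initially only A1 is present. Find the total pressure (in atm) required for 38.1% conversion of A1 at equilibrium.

P = 7.16 atm

Take 1 mol A1 as basis and let X be its fractional conversion, so ξ = 0.5X.
Species balance: n_A1 = 1 − X; n_B1 = 0.5X.
Summing: n_T = 1 − 0.5X.
Kp = p_B1 / (p_A1^2) with p_i = (n_i/n_T)·P.
At X = 0.381: the mole-fraction product g(X) = Π y_i^ν_i = 0.4025. Since Kp = g(X)·P^{-1}, P = (g/Kp)^(1/1) = (0.4025/0.0562)^(1/1) = 7.16 atm.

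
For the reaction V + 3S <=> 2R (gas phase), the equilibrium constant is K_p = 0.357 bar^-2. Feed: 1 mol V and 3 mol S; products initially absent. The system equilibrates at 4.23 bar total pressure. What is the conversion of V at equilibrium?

Take 1 mol V as basis and let X be its fractional conversion, so ξ = X.
At extent ξ: n_V = 1 − X; n_S = 3 − 3X; n_R = 2X.
Total moles n_T = 4 − 2X.
Mole fractions y_i = n_i/n_T; K_p = p_R^2 / (p_V p_S^3) with p_i = y_i·P.
Setting this equal to 0.357 bar^-2 and taking the physical root (0 < X < 1) gives X = 0.517.

X = 0.517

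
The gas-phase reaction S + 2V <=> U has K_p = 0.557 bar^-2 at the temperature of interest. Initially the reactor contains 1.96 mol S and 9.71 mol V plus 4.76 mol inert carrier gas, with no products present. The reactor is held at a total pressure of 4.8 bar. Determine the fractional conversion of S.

X = 0.762

Basis: 1.96 mol S initially; let X = conversion of S. Extent ξ = 1.96X.
Mole table: n_S = 1.96 − 1.96X; n_V = 9.71 − 3.92X; n_U = 1.96X; n_I = 4.76 (inert).
n_T = Σnᵢ = 16.4 − 3.92X.
With p_i = (n_i/n_T)P, K_p = p_U / (p_S p_V^2).
Substituting and setting equal to 0.557 bar^-2 gives a polynomial in X; the root in (0,1) is X = 0.762.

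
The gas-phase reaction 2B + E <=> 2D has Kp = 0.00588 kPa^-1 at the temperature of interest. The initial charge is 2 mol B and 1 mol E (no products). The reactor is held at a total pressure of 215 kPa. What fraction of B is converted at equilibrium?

Take 2 mol B as basis and let X be its fractional conversion, so ξ = X.
Species balance: n_B = 2 − 2X; n_E = 1 − X; n_D = 2X.
Summing: n_T = 3 − X.
y_i = n_i/n_T, p_i = y_i·P. Kp = p_D^2 / (p_B^2 p_E).
Setting this equal to 0.00588 kPa^-1 and taking the physical root (0 < X < 1) gives X = 0.357.

X = 0.357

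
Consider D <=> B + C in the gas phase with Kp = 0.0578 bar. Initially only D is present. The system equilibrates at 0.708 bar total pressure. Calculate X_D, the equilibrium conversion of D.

X = 0.275

Basis: 1 mol D initially; let X = conversion of D. Extent ξ = X.
At extent ξ: n_D = 1 − X; n_B = X; n_C = X.
Summing: n_T = 1 + X.
y_i = n_i/n_T, p_i = y_i·P. Kp = p_B p_C / (p_D).
Equating to 0.0578 bar and solving on 0 < X < 1: X = 0.275.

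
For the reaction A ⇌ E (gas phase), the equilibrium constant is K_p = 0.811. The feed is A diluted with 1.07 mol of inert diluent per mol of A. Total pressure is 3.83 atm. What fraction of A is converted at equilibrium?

X = 0.448

Basis: 1 mol A initially; let X = conversion of A. Extent ξ = X.
At extent ξ: n_A = 1 − X; n_E = X; n_I = 1.07 (inert).
Total moles n_T = 2.07 (Δν = 0, constant).
With p_i = (n_i/n_T)P, K_p = p_E / (p_A).
This yields a degree-1 equation in X; solving on (0,1), X = 0.448.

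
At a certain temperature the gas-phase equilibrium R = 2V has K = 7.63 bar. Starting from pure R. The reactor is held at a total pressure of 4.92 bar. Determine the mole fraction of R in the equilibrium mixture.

Basis: 1 mol R initially; let X = conversion of R. Extent ξ = X.
Species balance: n_R = 1 − X; n_V = 2X.
Summing: n_T = 1 + X.
With p_i = (n_i/n_T)P, K = p_V^2 / (p_R).
Substituting and setting equal to 7.63 bar gives a polynomial in X; the root in (0,1) is X = 0.529.
Then n_R = 0.471, n_T = 1.53, so y_R = 0.308.

y_R = 0.308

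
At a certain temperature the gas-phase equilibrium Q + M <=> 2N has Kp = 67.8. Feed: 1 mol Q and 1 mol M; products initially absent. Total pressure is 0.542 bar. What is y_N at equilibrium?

Let X = conversion of Q (basis 1 mol Q); extent of reaction ξ = X.
At extent ξ: n_Q = 1 − X; n_M = 1 − X; n_N = 2X.
Since Δν = 0, n_T = 2 throughout.
Mole fractions y_i = n_i/n_T; Kp = p_N^2 / (p_Q p_M) with p_i = y_i·P.
Equating to 67.8 and solving on 0 < X < 1: X = 0.805.
Then n_N = 1.61, n_T = 2, so y_N = 0.805.

y_N = 0.805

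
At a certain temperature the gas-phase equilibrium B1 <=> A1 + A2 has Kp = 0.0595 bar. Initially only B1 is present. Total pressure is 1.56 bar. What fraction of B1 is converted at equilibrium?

Basis: 1 mol B1 initially; let X = conversion of B1. Extent ξ = X.
At extent ξ: n_B1 = 1 − X; n_A1 = X; n_A2 = X.
Total moles n_T = 1 + X.
With p_i = (n_i/n_T)P, Kp = p_A1 p_A2 / (p_B1).
Substituting and setting equal to 0.0595 bar gives a polynomial in X; the root in (0,1) is X = 0.192.

X = 0.192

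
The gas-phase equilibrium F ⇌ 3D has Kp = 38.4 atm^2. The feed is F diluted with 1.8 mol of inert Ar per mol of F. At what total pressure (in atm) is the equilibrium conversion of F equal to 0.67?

Take 1 mol F as basis and let X be its fractional conversion, so ξ = X.
Species balance: n_F = 1 − X; n_D = 3X; n_I = 1.8 (inert).
Summing: n_T = 2.8 + 2X.
Kp = p_D^3 / (p_F) with p_i = (n_i/n_T)·P.
At X = 0.67: the mole-fraction product g(X) = Π y_i^ν_i = 1.436. Since Kp = g(X)·P^{2}, P = (Kp/g)^(1/2) = (38.4/1.436)^(1/2) = 5.17 atm.

P = 5.17 atm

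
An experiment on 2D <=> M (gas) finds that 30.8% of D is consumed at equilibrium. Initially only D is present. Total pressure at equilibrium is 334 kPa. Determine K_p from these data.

K_p = 0.000815 kPa^-1

Let X = conversion of D (basis 1 mol D); extent of reaction ξ = 0.5X.
Mole table: n_D = 1 − X; n_M = 0.5X.
Summing: n_T = 1 − 0.5X.
At X = 0.308: n_D = 0.692, n_M = 0.154, n_T = 0.846.
p_i = (n_i/n_T)·P. K_p = p_M / (p_D^2) = 0.000815 kPa^-1.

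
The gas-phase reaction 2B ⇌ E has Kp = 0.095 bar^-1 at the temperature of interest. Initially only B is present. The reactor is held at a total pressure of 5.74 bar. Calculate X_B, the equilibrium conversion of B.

X = 0.439

Let X = conversion of B (basis 1 mol B); extent of reaction ξ = 0.5X.
At extent ξ: n_B = 1 − X; n_E = 0.5X.
Summing: n_T = 1 − 0.5X.
With p_i = (n_i/n_T)P, Kp = p_E / (p_B^2).
Equating to 0.095 bar^-1 and solving on 0 < X < 1: X = 0.439.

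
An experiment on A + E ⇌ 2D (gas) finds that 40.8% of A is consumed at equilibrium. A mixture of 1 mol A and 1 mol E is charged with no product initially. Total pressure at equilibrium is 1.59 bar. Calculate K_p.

Let X = conversion of A (basis 1 mol A); extent of reaction ξ = X.
At extent ξ: n_A = 1 − X; n_E = 1 − X; n_D = 2X.
Total moles n_T = 2 (Δν = 0, constant).
At X = 0.408: n_A = 0.592, n_E = 0.592, n_D = 0.816, n_T = 2.
p_i = (n_i/n_T)·P. K_p = p_D^2 / (p_A p_E) = 1.9.

K_p = 1.9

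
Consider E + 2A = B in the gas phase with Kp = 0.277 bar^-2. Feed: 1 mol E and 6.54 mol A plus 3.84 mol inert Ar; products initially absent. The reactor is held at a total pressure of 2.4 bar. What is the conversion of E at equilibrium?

X = 0.325

Let X = conversion of E (basis 1 mol E); extent of reaction ξ = X.
Moles: n_E = 1 − X; n_A = 6.54 − 2X; n_B = X; n_I = 3.84 (inert).
Summing: n_T = 11.4 − 2X.
y_i = n_i/n_T, p_i = y_i·P. Kp = p_B / (p_E p_A^2).
Substituting and setting equal to 0.277 bar^-2 gives a polynomial in X; the root in (0,1) is X = 0.325.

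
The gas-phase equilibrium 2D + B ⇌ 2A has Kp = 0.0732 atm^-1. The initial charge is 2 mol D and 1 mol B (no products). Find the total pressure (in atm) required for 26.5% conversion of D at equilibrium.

Let X = conversion of D (basis 2 mol D); extent of reaction ξ = X.
Species balance: n_D = 2 − 2X; n_B = 1 − X; n_A = 2X.
n_T = Σnᵢ = 3 − X.
Kp = p_A^2 / (p_D^2 p_B) with p_i = (n_i/n_T)·P.
At X = 0.265: the mole-fraction product g(X) = Π y_i^ν_i = 0.4837. Since Kp = g(X)·P^{-1}, P = (g/Kp)^(1/1) = (0.4837/0.0732)^(1/1) = 6.61 atm.

P = 6.61 atm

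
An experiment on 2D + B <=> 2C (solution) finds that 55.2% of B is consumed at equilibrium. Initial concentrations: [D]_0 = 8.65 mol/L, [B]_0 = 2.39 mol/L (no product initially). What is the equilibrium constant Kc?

Kc = 0.18 L/mol

Let X = conversion of B.
Concentrations: [D] = 8.65 − 4.78X; [B] = 2.39 − 2.39X; [C] = 4.78X.
At X = 0.552: [D] = 6.01, [B] = 1.07, [C] = 2.64.
Kc = [C]^2 / ([D]^2 [B]) = 0.18 L/mol.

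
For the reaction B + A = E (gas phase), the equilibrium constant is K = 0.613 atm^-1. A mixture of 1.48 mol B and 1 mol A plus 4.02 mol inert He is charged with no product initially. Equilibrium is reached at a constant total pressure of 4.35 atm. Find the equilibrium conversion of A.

Take 1 mol A as basis and let X be its fractional conversion, so ξ = X.
Moles: n_B = 1.48 − X; n_A = 1 − X; n_E = X; n_I = 4.02 (inert).
n_T = Σnᵢ = 6.5 − X.
With p_i = (n_i/n_T)P, K = p_E / (p_B p_A).
This yields a degree-2 equation in X; solving on (0,1), X = 0.332.

X = 0.332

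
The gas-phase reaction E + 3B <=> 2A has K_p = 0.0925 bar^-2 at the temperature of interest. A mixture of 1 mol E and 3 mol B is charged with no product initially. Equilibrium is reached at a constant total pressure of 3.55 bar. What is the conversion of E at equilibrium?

Take 1 mol E as basis and let X be its fractional conversion, so ξ = X.
Mole table: n_E = 1 − X; n_B = 3 − 3X; n_A = 2X.
n_T = Σnᵢ = 4 − 2X.
Mole fractions y_i = n_i/n_T; K_p = p_A^2 / (p_E p_B^3) with p_i = y_i·P.
Substituting and setting equal to 0.0925 bar^-2 gives a polynomial in X; the root in (0,1) is X = 0.355.

X = 0.355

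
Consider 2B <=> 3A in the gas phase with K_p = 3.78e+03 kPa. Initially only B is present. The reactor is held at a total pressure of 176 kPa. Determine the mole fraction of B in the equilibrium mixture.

Take 1 mol B as basis and let X be its fractional conversion, so ξ = 0.5X.
Mole table: n_B = 1 − X; n_A = 1.5X.
Summing: n_T = 1 + 0.5X.
y_i = n_i/n_T, p_i = y_i·P. K_p = p_A^3 / (p_B^2).
Substituting and setting equal to 3.78e+03 kPa gives a polynomial in X; the root in (0,1) is X = 0.772.
Then n_B = 0.228, n_T = 1.39, so y_B = 0.165.

y_B = 0.165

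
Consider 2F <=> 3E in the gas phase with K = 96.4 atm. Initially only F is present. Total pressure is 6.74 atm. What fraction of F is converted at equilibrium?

X = 0.737

Take 1 mol F as basis and let X be its fractional conversion, so ξ = 0.5X.
Species balance: n_F = 1 − X; n_E = 1.5X.
Summing: n_T = 1 + 0.5X.
y_i = n_i/n_T, p_i = y_i·P. K = p_E^3 / (p_F^2).
This yields a degree-3 equation in X; solving on (0,1), X = 0.737.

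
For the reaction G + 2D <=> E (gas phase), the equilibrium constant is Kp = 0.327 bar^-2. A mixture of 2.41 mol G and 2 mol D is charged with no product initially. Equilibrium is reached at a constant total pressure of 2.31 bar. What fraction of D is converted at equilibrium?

Take 2 mol D as basis and let X be its fractional conversion, so ξ = X.
At extent ξ: n_G = 2.41 − X; n_D = 2 − 2X; n_E = X.
Summing: n_T = 4.41 − 2X.
With p_i = (n_i/n_T)P, Kp = p_E / (p_G p_D^2).
This yields a degree-3 equation in X; solving on (0,1), X = 0.394.

X = 0.394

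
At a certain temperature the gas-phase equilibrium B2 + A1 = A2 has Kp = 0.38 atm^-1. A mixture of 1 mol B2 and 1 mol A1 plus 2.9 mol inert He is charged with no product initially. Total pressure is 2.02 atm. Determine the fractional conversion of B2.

Let X = conversion of B2 (basis 1 mol B2); extent of reaction ξ = X.
Mole table: n_B2 = 1 − X; n_A1 = 1 − X; n_A2 = X; n_I = 2.9 (inert).
n_T = Σnᵢ = 4.9 − X.
With p_i = (n_i/n_T)P, Kp = p_A2 / (p_B2 p_A1).
Setting this equal to 0.38 atm^-1 and taking the physical root (0 < X < 1) gives X = 0.123.

X = 0.123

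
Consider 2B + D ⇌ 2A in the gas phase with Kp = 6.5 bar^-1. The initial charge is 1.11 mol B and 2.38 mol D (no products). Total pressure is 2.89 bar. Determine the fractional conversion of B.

X = 0.776

Take 1.11 mol B as basis and let X be its fractional conversion, so ξ = 0.555X.
Mole table: n_B = 1.11 − 1.11X; n_D = 2.38 − 0.555X; n_A = 1.11X.
Total moles n_T = 3.49 − 0.555X.
Mole fractions y_i = n_i/n_T; Kp = p_A^2 / (p_B^2 p_D) with p_i = y_i·P.
Substituting and setting equal to 6.5 bar^-1 gives a polynomial in X; the root in (0,1) is X = 0.776.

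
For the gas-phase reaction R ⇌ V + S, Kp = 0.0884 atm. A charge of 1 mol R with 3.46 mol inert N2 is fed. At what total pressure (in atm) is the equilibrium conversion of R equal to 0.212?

Let X = conversion of R (basis 1 mol R); extent of reaction ξ = X.
Moles: n_R = 1 − X; n_V = X; n_S = X; n_I = 3.46 (inert).
n_T = Σnᵢ = 4.46 + X.
Kp = p_V p_S / (p_R) with p_i = (n_i/n_T)·P.
At X = 0.212: the mole-fraction product g(X) = Π y_i^ν_i = 0.01221. Since Kp = g(X)·P^{1}, P = (Kp/g)^(1/1) = (0.0884/0.01221)^(1/1) = 7.24 atm.

P = 7.24 atm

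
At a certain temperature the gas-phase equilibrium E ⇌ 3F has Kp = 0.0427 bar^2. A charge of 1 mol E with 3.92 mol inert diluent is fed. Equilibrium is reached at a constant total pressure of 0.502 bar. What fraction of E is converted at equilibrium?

Basis: 1 mol E initially; let X = conversion of E. Extent ξ = X.
Moles: n_E = 1 − X; n_F = 3X; n_I = 3.92 (inert).
n_T = Σnᵢ = 4.92 + 2X.
y_i = n_i/n_T, p_i = y_i·P. Kp = p_F^3 / (p_E).
Substituting and setting equal to 0.0427 bar^2 gives a polynomial in X; the root in (0,1) is X = 0.483.

X = 0.483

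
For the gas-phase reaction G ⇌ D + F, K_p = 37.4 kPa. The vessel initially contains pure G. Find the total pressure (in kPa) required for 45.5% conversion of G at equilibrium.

P = 143 kPa

Let X = conversion of G (basis 1 mol G); extent of reaction ξ = X.
Moles: n_G = 1 − X; n_D = X; n_F = X.
Total moles n_T = 1 + X.
K_p = p_D p_F / (p_G) with p_i = (n_i/n_T)·P.
At X = 0.455: the mole-fraction product g(X) = Π y_i^ν_i = 0.2611. Since K_p = g(X)·P^{1}, P = (K_p/g)^(1/1) = (37.4/0.2611)^(1/1) = 143 kPa.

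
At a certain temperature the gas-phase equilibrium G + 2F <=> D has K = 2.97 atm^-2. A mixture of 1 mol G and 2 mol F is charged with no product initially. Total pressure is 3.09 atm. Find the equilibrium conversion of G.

Take 1 mol G as basis and let X be its fractional conversion, so ξ = X.
Moles: n_G = 1 − X; n_F = 2 − 2X; n_D = X.
Total moles n_T = 3 − 2X.
Mole fractions y_i = n_i/n_T; K = p_D / (p_G p_F^2) with p_i = y_i·P.
Equating to 2.97 atm^-2 and solving on 0 < X < 1: X = 0.755.

X = 0.755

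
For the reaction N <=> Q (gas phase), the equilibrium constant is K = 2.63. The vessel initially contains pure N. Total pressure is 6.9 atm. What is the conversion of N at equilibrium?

Let X = conversion of N (basis 1 mol N); extent of reaction ξ = X.
At extent ξ: n_N = 1 − X; n_Q = X.
n_T stays at 1 (no change in mole number).
y_i = n_i/n_T, p_i = y_i·P. K = p_Q / (p_N).
Substituting and setting equal to 2.63 gives a polynomial in X; the root in (0,1) is X = 0.725.

X = 0.725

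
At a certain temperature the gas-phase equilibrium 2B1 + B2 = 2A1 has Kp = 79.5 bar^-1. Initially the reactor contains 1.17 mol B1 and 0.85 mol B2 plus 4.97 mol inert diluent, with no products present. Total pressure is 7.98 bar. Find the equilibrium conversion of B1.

X = 0.854

Take 1.17 mol B1 as basis and let X be its fractional conversion, so ξ = 0.585X.
Species balance: n_B1 = 1.17 − 1.17X; n_B2 = 0.85 − 0.585X; n_A1 = 1.17X; n_I = 4.97 (inert).
Total moles n_T = 6.99 − 0.585X.
Mole fractions y_i = n_i/n_T; Kp = p_A1^2 / (p_B1^2 p_B2) with p_i = y_i·P.
Equating to 79.5 bar^-1 and solving on 0 < X < 1: X = 0.854.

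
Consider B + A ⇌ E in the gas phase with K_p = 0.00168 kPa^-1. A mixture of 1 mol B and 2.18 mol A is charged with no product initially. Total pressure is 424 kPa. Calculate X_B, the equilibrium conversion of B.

X = 0.317

Take 1 mol B as basis and let X be its fractional conversion, so ξ = X.
Moles: n_B = 1 − X; n_A = 2.18 − X; n_E = X.
Summing: n_T = 3.18 − X.
With p_i = (n_i/n_T)P, K_p = p_E / (p_B p_A).
Substituting and setting equal to 0.00168 kPa^-1 gives a polynomial in X; the root in (0,1) is X = 0.317.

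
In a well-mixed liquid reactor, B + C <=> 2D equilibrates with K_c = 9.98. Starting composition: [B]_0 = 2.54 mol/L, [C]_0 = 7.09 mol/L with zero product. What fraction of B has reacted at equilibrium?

X = 0.851

Let X = conversion of B; extent ξ = 2.54·X mol/L.
Concentrations: [B] = 2.54 − 2.54X; [C] = 7.09 − 2.54X; [D] = 5.08X.
K_c = [D]^2 / ([B] [C]).
Solving K_c = 9.98 for X ∈ (0,1): X = 0.851.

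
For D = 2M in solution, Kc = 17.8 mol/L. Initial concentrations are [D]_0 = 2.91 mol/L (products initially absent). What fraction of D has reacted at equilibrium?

X = 0.689

Let X = conversion of D; extent ξ = 2.91·X mol/L.
Concentrations: [D] = 2.91 − 2.91X; [M] = 5.82X.
Kc = [M]^2 / ([D]).
Setting equal to 17.8 and solving for X on (0,1) gives X = 0.689.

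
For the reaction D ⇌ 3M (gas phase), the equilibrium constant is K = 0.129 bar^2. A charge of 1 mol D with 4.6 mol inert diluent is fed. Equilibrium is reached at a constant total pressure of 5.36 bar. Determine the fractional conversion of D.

Let X = conversion of D (basis 1 mol D); extent of reaction ξ = X.
At extent ξ: n_D = 1 − X; n_M = 3X; n_I = 4.6 (inert).
Summing: n_T = 5.6 + 2X.
With p_i = (n_i/n_T)P, K = p_M^3 / (p_D).
This yields a degree-3 equation in X; solving on (0,1), X = 0.170.

X = 0.170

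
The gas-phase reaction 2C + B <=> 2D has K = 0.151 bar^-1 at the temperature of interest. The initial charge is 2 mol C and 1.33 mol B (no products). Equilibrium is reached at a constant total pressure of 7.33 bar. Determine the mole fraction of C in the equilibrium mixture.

y_C = 0.423

Let X = conversion of C (basis 2 mol C); extent of reaction ξ = X.
Moles: n_C = 2 − 2X; n_B = 1.33 − X; n_D = 2X.
Summing: n_T = 3.33 − X.
With p_i = (n_i/n_T)P, K = p_D^2 / (p_C^2 p_B).
Setting this equal to 0.151 bar^-1 and taking the physical root (0 < X < 1) gives X = 0.374.
Then n_C = 1.25, n_T = 2.96, so y_C = 0.423.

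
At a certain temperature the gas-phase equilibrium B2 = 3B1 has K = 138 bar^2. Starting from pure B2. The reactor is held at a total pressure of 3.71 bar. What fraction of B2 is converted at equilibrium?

Let X = conversion of B2 (basis 1 mol B2); extent of reaction ξ = X.
Mole table: n_B2 = 1 − X; n_B1 = 3X.
Summing: n_T = 1 + 2X.
With p_i = (n_i/n_T)P, K = p_B1^3 / (p_B2).
Equating to 138 bar^2 and solving on 0 < X < 1: X = 0.797.

X = 0.797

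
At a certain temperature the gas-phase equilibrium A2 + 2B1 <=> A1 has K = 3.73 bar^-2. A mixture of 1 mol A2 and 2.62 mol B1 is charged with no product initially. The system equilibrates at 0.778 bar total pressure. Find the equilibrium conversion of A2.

Let X = conversion of A2 (basis 1 mol A2); extent of reaction ξ = X.
Mole table: n_A2 = 1 − X; n_B1 = 2.62 − 2X; n_A1 = X.
Total moles n_T = 3.62 − 2X.
y_i = n_i/n_T, p_i = y_i·P. K = p_A1 / (p_A2 p_B1^2).
Equating to 3.73 bar^-2 and solving on 0 < X < 1: X = 0.470.

X = 0.470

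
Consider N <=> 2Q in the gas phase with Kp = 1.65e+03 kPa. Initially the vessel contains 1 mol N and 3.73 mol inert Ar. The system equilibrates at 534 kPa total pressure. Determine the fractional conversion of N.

Take 1 mol N as basis and let X be its fractional conversion, so ξ = X.
At extent ξ: n_N = 1 − X; n_Q = 2X; n_I = 3.73 (inert).
Summing: n_T = 4.73 + X.
y_i = n_i/n_T, p_i = y_i·P. Kp = p_Q^2 / (p_N).
Equating to 1.65e+03 kPa and solving on 0 < X < 1: X = 0.837.

X = 0.837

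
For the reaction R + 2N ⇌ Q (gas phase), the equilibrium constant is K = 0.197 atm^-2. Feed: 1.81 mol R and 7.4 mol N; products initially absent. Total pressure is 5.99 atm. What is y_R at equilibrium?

Basis: 1.81 mol R initially; let X = conversion of R. Extent ξ = 1.81X.
Mole table: n_R = 1.81 − 1.81X; n_N = 7.4 − 3.62X; n_Q = 1.81X.
n_T = Σnᵢ = 9.21 − 3.62X.
Mole fractions y_i = n_i/n_T; K = p_Q / (p_R p_N^2) with p_i = y_i·P.
This yields a degree-3 equation in X; solving on (0,1), X = 0.784.
Then n_R = 0.391, n_T = 6.37, so y_R = 0.061.

y_R = 0.061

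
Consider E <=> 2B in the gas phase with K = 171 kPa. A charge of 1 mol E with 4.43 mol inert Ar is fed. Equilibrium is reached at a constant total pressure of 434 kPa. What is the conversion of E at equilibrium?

X = 0.527

Basis: 1 mol E initially; let X = conversion of E. Extent ξ = X.
At extent ξ: n_E = 1 − X; n_B = 2X; n_I = 4.43 (inert).
Summing: n_T = 5.43 + X.
y_i = n_i/n_T, p_i = y_i·P. K = p_B^2 / (p_E).
This yields a degree-2 equation in X; solving on (0,1), X = 0.527.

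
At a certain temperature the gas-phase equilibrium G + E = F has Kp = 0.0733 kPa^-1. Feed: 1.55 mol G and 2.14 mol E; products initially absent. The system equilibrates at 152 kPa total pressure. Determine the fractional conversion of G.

X = 0.803

Take 1.55 mol G as basis and let X be its fractional conversion, so ξ = 1.55X.
Moles: n_G = 1.55 − 1.55X; n_E = 2.14 − 1.55X; n_F = 1.55X.
n_T = Σnᵢ = 3.69 − 1.55X.
y_i = n_i/n_T, p_i = y_i·P. Kp = p_F / (p_G p_E).
Substituting and setting equal to 0.0733 kPa^-1 gives a polynomial in X; the root in (0,1) is X = 0.803.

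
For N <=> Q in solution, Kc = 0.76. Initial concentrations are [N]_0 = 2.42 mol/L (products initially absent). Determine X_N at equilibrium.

X = 0.432

Let X = conversion of N; extent ξ = 2.42·X mol/L.
Concentrations: [N] = 2.42 − 2.42X; [Q] = 2.42X.
Kc = [Q] / ([N]).
Equating to 0.76: the physical root is X = 0.432.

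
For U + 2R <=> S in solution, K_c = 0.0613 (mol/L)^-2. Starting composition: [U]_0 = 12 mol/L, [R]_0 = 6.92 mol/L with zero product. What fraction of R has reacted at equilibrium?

X = 0.705

Let X = conversion of R; extent ξ = 6.92X/2 mol/L.
Concentrations: [U] = 12 − 3.46X; [R] = 6.92 − 6.92X; [S] = 3.46X.
K_c = [S] / ([U] [R]^2).
Solving K_c = 0.0613 for X ∈ (0,1): X = 0.705.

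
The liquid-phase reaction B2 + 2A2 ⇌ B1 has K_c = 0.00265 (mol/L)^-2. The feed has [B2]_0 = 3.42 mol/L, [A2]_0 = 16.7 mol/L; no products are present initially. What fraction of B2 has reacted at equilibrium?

X = 0.351

Let X = conversion of B2; extent ξ = 3.42·X mol/L.
Concentrations: [B2] = 3.42 − 3.42X; [A2] = 16.7 − 6.84X; [B1] = 3.42X.
K_c = [B1] / ([B2] [A2]^2).
Equating to 0.00265 (mol/L)^-2: the physical root is X = 0.351.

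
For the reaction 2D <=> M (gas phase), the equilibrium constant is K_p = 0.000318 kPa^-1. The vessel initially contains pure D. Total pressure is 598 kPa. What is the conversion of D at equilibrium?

X = 0.246

Take 1 mol D as basis and let X be its fractional conversion, so ξ = 0.5X.
Species balance: n_D = 1 − X; n_M = 0.5X.
n_T = Σnᵢ = 1 − 0.5X.
With p_i = (n_i/n_T)P, K_p = p_M / (p_D^2).
This yields a degree-2 equation in X; solving on (0,1), X = 0.246.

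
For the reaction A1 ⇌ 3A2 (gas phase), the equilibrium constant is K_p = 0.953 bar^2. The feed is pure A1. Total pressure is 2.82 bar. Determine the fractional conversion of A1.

X = 0.190

Let X = conversion of A1 (basis 1 mol A1); extent of reaction ξ = X.
Mole table: n_A1 = 1 − X; n_A2 = 3X.
Summing: n_T = 1 + 2X.
y_i = n_i/n_T, p_i = y_i·P. K_p = p_A2^3 / (p_A1).
Substituting and setting equal to 0.953 bar^2 gives a polynomial in X; the root in (0,1) is X = 0.190.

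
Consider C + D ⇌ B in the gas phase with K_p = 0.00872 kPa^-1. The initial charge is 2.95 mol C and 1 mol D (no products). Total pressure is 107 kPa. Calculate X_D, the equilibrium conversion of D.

Basis: 1 mol D initially; let X = conversion of D. Extent ξ = X.
Moles: n_C = 2.95 − X; n_D = 1 − X; n_B = X.
n_T = Σnᵢ = 3.95 − X.
With p_i = (n_i/n_T)P, K_p = p_B / (p_C p_D).
Setting this equal to 0.00872 kPa^-1 and taking the physical root (0 < X < 1) gives X = 0.401.

X = 0.401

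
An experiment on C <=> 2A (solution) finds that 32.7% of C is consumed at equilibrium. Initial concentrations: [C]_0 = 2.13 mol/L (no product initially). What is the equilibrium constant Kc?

Kc = 1.35 mol/L

Let X = conversion of C.
Concentrations: [C] = 2.13 − 2.13X; [A] = 4.26X.
At X = 0.327: [C] = 1.43, [A] = 1.39.
Kc = [A]^2 / ([C]) = 1.35 mol/L.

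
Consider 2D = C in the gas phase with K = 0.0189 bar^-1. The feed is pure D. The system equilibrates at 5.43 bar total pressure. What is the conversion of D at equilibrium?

Let X = conversion of D (basis 1 mol D); extent of reaction ξ = 0.5X.
Species balance: n_D = 1 − X; n_C = 0.5X.
n_T = Σnᵢ = 1 − 0.5X.
y_i = n_i/n_T, p_i = y_i·P. K = p_C / (p_D^2).
Substituting and setting equal to 0.0189 bar^-1 gives a polynomial in X; the root in (0,1) is X = 0.158.

X = 0.158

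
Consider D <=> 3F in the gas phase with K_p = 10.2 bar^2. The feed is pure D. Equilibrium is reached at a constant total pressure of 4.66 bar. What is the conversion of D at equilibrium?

X = 0.317

Basis: 1 mol D initially; let X = conversion of D. Extent ξ = X.
Moles: n_D = 1 − X; n_F = 3X.
Summing: n_T = 1 + 2X.
With p_i = (n_i/n_T)P, K_p = p_F^3 / (p_D).
This yields a degree-3 equation in X; solving on (0,1), X = 0.317.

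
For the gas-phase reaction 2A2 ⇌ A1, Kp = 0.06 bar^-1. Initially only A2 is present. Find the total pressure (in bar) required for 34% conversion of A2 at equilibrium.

Let X = conversion of A2 (basis 1 mol A2); extent of reaction ξ = 0.5X.
Species balance: n_A2 = 1 − X; n_A1 = 0.5X.
Total moles n_T = 1 − 0.5X.
Kp = p_A1 / (p_A2^2) with p_i = (n_i/n_T)·P.
At X = 0.34: the mole-fraction product g(X) = Π y_i^ν_i = 0.3239. Since Kp = g(X)·P^{-1}, P = (g/Kp)^(1/1) = (0.3239/0.06)^(1/1) = 5.4 bar.

P = 5.4 bar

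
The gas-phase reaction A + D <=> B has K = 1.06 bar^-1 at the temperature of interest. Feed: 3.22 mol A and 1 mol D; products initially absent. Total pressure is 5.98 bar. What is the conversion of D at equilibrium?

X = 0.817

Let X = conversion of D (basis 1 mol D); extent of reaction ξ = X.
At extent ξ: n_A = 3.22 − X; n_D = 1 − X; n_B = X.
Total moles n_T = 4.22 − X.
With p_i = (n_i/n_T)P, K = p_B / (p_A p_D).
Setting this equal to 1.06 bar^-1 and taking the physical root (0 < X < 1) gives X = 0.817.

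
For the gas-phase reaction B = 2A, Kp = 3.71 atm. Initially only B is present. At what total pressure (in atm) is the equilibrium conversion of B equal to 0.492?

Take 1 mol B as basis and let X be its fractional conversion, so ξ = X.
At extent ξ: n_B = 1 − X; n_A = 2X.
n_T = Σnᵢ = 1 + X.
Kp = p_A^2 / (p_B) with p_i = (n_i/n_T)·P.
At X = 0.492: the mole-fraction product g(X) = Π y_i^ν_i = 1.277. Since Kp = g(X)·P^{1}, P = (Kp/g)^(1/1) = (3.71/1.277)^(1/1) = 2.9 atm.

P = 2.9 atm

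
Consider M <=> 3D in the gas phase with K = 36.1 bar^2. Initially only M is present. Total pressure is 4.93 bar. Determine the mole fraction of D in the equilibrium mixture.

Basis: 1 mol M initially; let X = conversion of M. Extent ξ = X.
Mole table: n_M = 1 − X; n_D = 3X.
n_T = Σnᵢ = 1 + 2X.
y_i = n_i/n_T, p_i = y_i·P. K = p_D^3 / (p_M).
This yields a degree-3 equation in X; solving on (0,1), X = 0.479.
Then n_D = 1.44, n_T = 1.96, so y_D = 0.734.

y_D = 0.734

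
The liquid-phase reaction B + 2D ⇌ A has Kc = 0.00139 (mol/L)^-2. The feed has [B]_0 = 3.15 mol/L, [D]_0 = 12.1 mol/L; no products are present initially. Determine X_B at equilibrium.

Let X = conversion of B; extent ξ = 3.15·X mol/L.
Concentrations: [B] = 3.15 − 3.15X; [D] = 12.1 − 6.3X; [A] = 3.15X.
Kc = [A] / ([B] [D]^2).
Solving Kc = 0.00139 for X ∈ (0,1): X = 0.148.

X = 0.148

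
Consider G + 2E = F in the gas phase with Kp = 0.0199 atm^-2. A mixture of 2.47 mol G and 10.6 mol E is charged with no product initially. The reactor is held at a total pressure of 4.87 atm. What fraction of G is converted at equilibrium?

Take 2.47 mol G as basis and let X be its fractional conversion, so ξ = 2.47X.
Species balance: n_G = 2.47 − 2.47X; n_E = 10.6 − 4.94X; n_F = 2.47X.
n_T = Σnᵢ = 13.1 − 4.94X.
With p_i = (n_i/n_T)P, Kp = p_F / (p_G p_E^2).
Equating to 0.0199 atm^-2 and solving on 0 < X < 1: X = 0.229.

X = 0.229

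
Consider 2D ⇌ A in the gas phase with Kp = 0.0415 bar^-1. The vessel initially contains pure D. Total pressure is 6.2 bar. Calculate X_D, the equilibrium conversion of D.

Basis: 1 mol D initially; let X = conversion of D. Extent ξ = 0.5X.
Mole table: n_D = 1 − X; n_A = 0.5X.
n_T = Σnᵢ = 1 − 0.5X.
y_i = n_i/n_T, p_i = y_i·P. Kp = p_A / (p_D^2).
This yields a degree-2 equation in X; solving on (0,1), X = 0.298.

X = 0.298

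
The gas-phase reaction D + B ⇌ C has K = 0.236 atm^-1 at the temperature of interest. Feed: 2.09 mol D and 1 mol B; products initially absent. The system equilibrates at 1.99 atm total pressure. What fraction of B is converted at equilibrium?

X = 0.234

Take 1 mol B as basis and let X be its fractional conversion, so ξ = X.
At extent ξ: n_D = 2.09 − X; n_B = 1 − X; n_C = X.
Summing: n_T = 3.09 − X.
Mole fractions y_i = n_i/n_T; K = p_C / (p_D p_B) with p_i = y_i·P.
Equating to 0.236 atm^-1 and solving on 0 < X < 1: X = 0.234.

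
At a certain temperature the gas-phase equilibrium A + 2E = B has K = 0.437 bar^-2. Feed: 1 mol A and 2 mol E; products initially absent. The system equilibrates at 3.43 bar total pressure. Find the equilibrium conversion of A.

Take 1 mol A as basis and let X be its fractional conversion, so ξ = X.
Species balance: n_A = 1 − X; n_E = 2 − 2X; n_B = X.
n_T = Σnᵢ = 3 − 2X.
Mole fractions y_i = n_i/n_T; K = p_B / (p_A p_E^2) with p_i = y_i·P.
Setting this equal to 0.437 bar^-2 and taking the physical root (0 < X < 1) gives X = 0.541.

X = 0.541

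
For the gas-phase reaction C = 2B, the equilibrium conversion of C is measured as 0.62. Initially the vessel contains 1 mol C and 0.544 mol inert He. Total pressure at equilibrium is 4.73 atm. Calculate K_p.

K_p = 8.84 atm

Let X = conversion of C (basis 1 mol C); extent of reaction ξ = X.
Mole table: n_C = 1 − X; n_B = 2X; n_I = 0.544 (inert).
n_T = Σnᵢ = 1.54 + X.
At X = 0.62: n_C = 0.38, n_B = 1.24, n_T = 2.16.
p_i = (n_i/n_T)·P. K_p = p_B^2 / (p_C) = 8.84 atm.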